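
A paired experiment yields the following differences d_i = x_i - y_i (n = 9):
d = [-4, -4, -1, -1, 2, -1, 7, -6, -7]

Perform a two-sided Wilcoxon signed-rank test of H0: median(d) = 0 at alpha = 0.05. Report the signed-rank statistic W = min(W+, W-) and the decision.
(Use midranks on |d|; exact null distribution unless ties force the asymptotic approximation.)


Step 1: Drop any zero differences (none here) and take |d_i|.
|d| = [4, 4, 1, 1, 2, 1, 7, 6, 7]
Step 2: Midrank |d_i| (ties get averaged ranks).
ranks: |4|->5.5, |4|->5.5, |1|->2, |1|->2, |2|->4, |1|->2, |7|->8.5, |6|->7, |7|->8.5
Step 3: Attach original signs; sum ranks with positive sign and with negative sign.
W+ = 4 + 8.5 = 12.5
W- = 5.5 + 5.5 + 2 + 2 + 2 + 7 + 8.5 = 32.5
(Check: W+ + W- = 45 should equal n(n+1)/2 = 45.)
Step 4: Test statistic W = min(W+, W-) = 12.5.
Step 5: Ties in |d|, so use the tie-corrected normal approximation.
        E[W] = n(n+1)/4 = 9*10/4 = 22.5.
        Tie groups: |d|=1 (t=3), |d|=4 (t=2), |d|=7 (t=2); sum(t^3 - t) = 36.
        Var[W] = n(n+1)(2n+1)/24 - sum(t^3-t)/48 = 1710/24 - 36/48 = 70.5.
        z = (W - E[W]) / sqrt(Var[W]) = (12.5 - 22.5) / 8.3964 = -1.1910.
        Two-sided p = 2*Phi(z) = 0.233660.
Step 6: alpha = 0.05. fail to reject H0.

W+ = 12.5, W- = 32.5, W = min = 12.5, p = 0.233660, fail to reject H0.


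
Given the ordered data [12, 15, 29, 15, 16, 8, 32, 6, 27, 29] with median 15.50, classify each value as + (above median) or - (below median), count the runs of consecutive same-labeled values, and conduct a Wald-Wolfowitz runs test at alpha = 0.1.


Step 1: Compute median = 15.50; label A = above, B = below.
Labels in order: BBABABABAA  (n_A = 5, n_B = 5)
Step 2: Count runs R = 8.
Step 3: Under H0 (random ordering), E[R] = 2*n_A*n_B/(n_A+n_B) + 1 = 2*5*5/10 + 1 = 6.0000.
        Var[R] = 2*n_A*n_B*(2*n_A*n_B - n_A - n_B) / ((n_A+n_B)^2 * (n_A+n_B-1)) = 2000/900 = 2.2222.
        SD[R] = 1.4907.
Step 4: Continuity-corrected z = (R - 0.5 - E[R]) / SD[R] = (8 - 0.5 - 6.0000) / 1.4907 = 1.0062.
Step 5: Two-sided p-value via normal approximation = 2*(1 - Phi(|z|)) = 0.314305.
Step 6: alpha = 0.1. fail to reject H0.

R = 8, z = 1.0062, p = 0.314305, fail to reject H0.


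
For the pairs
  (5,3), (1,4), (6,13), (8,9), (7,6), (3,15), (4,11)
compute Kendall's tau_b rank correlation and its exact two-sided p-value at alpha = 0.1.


Step 1: Enumerate the 21 unordered pairs (i,j) with i<j and classify each by sign(x_j-x_i) * sign(y_j-y_i).
  (1,2):dx=-4,dy=+1->D; (1,3):dx=+1,dy=+10->C; (1,4):dx=+3,dy=+6->C; (1,5):dx=+2,dy=+3->C
  (1,6):dx=-2,dy=+12->D; (1,7):dx=-1,dy=+8->D; (2,3):dx=+5,dy=+9->C; (2,4):dx=+7,dy=+5->C
  (2,5):dx=+6,dy=+2->C; (2,6):dx=+2,dy=+11->C; (2,7):dx=+3,dy=+7->C; (3,4):dx=+2,dy=-4->D
  (3,5):dx=+1,dy=-7->D; (3,6):dx=-3,dy=+2->D; (3,7):dx=-2,dy=-2->C; (4,5):dx=-1,dy=-3->C
  (4,6):dx=-5,dy=+6->D; (4,7):dx=-4,dy=+2->D; (5,6):dx=-4,dy=+9->D; (5,7):dx=-3,dy=+5->D
  (6,7):dx=+1,dy=-4->D
Step 2: C = 10, D = 11, total pairs = 21.
Step 3: tau = (C - D)/(n(n-1)/2) = (10 - 11)/21 = -0.047619.
Step 4: Exact two-sided p-value (enumerate n! = 5040 permutations of y under H0): p = 1.000000.
Step 5: alpha = 0.1. fail to reject H0.

tau_b = -0.0476 (C=10, D=11), p = 1.000000, fail to reject H0.


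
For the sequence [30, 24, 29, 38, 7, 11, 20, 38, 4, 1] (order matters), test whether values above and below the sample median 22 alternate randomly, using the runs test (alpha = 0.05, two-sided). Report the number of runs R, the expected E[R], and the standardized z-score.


Step 1: Compute median = 22; label A = above, B = below.
Labels in order: AAAABBBABB  (n_A = 5, n_B = 5)
Step 2: Count runs R = 4.
Step 3: Under H0 (random ordering), E[R] = 2*n_A*n_B/(n_A+n_B) + 1 = 2*5*5/10 + 1 = 6.0000.
        Var[R] = 2*n_A*n_B*(2*n_A*n_B - n_A - n_B) / ((n_A+n_B)^2 * (n_A+n_B-1)) = 2000/900 = 2.2222.
        SD[R] = 1.4907.
Step 4: Continuity-corrected z = (R + 0.5 - E[R]) / SD[R] = (4 + 0.5 - 6.0000) / 1.4907 = -1.0062.
Step 5: Two-sided p-value via normal approximation = 2*(1 - Phi(|z|)) = 0.314305.
Step 6: alpha = 0.05. fail to reject H0.

R = 4, z = -1.0062, p = 0.314305, fail to reject H0.


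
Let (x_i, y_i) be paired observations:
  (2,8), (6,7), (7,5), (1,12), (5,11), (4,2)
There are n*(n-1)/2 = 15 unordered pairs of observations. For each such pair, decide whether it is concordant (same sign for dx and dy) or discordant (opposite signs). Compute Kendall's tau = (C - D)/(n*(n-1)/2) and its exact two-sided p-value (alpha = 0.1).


Step 1: Enumerate the 15 unordered pairs (i,j) with i<j and classify each by sign(x_j-x_i) * sign(y_j-y_i).
  (1,2):dx=+4,dy=-1->D; (1,3):dx=+5,dy=-3->D; (1,4):dx=-1,dy=+4->D; (1,5):dx=+3,dy=+3->C
  (1,6):dx=+2,dy=-6->D; (2,3):dx=+1,dy=-2->D; (2,4):dx=-5,dy=+5->D; (2,5):dx=-1,dy=+4->D
  (2,6):dx=-2,dy=-5->C; (3,4):dx=-6,dy=+7->D; (3,5):dx=-2,dy=+6->D; (3,6):dx=-3,dy=-3->C
  (4,5):dx=+4,dy=-1->D; (4,6):dx=+3,dy=-10->D; (5,6):dx=-1,dy=-9->C
Step 2: C = 4, D = 11, total pairs = 15.
Step 3: tau = (C - D)/(n(n-1)/2) = (4 - 11)/15 = -0.466667.
Step 4: Exact two-sided p-value (enumerate n! = 720 permutations of y under H0): p = 0.272222.
Step 5: alpha = 0.1. fail to reject H0.

tau_b = -0.4667 (C=4, D=11), p = 0.272222, fail to reject H0.


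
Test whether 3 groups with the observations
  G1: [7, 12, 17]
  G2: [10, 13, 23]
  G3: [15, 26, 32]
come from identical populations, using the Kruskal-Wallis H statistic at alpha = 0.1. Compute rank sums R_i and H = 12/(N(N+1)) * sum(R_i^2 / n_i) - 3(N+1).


Step 1: Combine all N = 9 observations and assign midranks.
sorted (value, group, rank): (7,G1,1), (10,G2,2), (12,G1,3), (13,G2,4), (15,G3,5), (17,G1,6), (23,G2,7), (26,G3,8), (32,G3,9)
Step 2: Sum ranks within each group.
R_1 = 10 (n_1 = 3)
R_2 = 13 (n_2 = 3)
R_3 = 22 (n_3 = 3)
Step 3: H = 12/(N(N+1)) * sum(R_i^2/n_i) - 3(N+1)
     = 12/(9*10) * (10^2/3 + 13^2/3 + 22^2/3) - 3*10
     = 0.133333 * 251 - 30
     = 3.466667.
Step 4: No ties, so H is used without correction.
Step 5: Under H0, H ~ chi^2(2); p-value = 0.176694.
Step 6: alpha = 0.1. fail to reject H0.

H = 3.4667, df = 2, p = 0.176694, fail to reject H0.


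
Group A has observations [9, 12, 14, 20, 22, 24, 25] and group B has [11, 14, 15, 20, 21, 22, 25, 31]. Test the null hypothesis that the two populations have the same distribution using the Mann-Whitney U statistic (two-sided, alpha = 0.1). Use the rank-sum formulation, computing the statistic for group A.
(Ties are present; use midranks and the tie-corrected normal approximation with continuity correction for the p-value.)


Step 1: Combine and sort all 15 observations; assign midranks.
sorted (value, group): (9,X), (11,Y), (12,X), (14,X), (14,Y), (15,Y), (20,X), (20,Y), (21,Y), (22,X), (22,Y), (24,X), (25,X), (25,Y), (31,Y)
ranks: 9->1, 11->2, 12->3, 14->4.5, 14->4.5, 15->6, 20->7.5, 20->7.5, 21->9, 22->10.5, 22->10.5, 24->12, 25->13.5, 25->13.5, 31->15
Step 2: Rank sum for X: R1 = 1 + 3 + 4.5 + 7.5 + 10.5 + 12 + 13.5 = 52.
Step 3: U_X = R1 - n1(n1+1)/2 = 52 - 7*8/2 = 52 - 28 = 24.
       U_Y = n1*n2 - U_X = 56 - 24 = 32.
Step 4: Ties are present, so use the tie-corrected normal approximation (with continuity correction) for the p-value.
Step 5: p-value = 0.684375; compare to alpha = 0.1. fail to reject H0.

U_X = 24, p = 0.684375, fail to reject H0 at alpha = 0.1.


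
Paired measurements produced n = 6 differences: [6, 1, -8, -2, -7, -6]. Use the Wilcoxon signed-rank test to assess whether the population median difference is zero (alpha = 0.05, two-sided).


Step 1: Drop any zero differences (none here) and take |d_i|.
|d| = [6, 1, 8, 2, 7, 6]
Step 2: Midrank |d_i| (ties get averaged ranks).
ranks: |6|->3.5, |1|->1, |8|->6, |2|->2, |7|->5, |6|->3.5
Step 3: Attach original signs; sum ranks with positive sign and with negative sign.
W+ = 3.5 + 1 = 4.5
W- = 6 + 2 + 5 + 3.5 = 16.5
(Check: W+ + W- = 21 should equal n(n+1)/2 = 21.)
Step 4: Test statistic W = min(W+, W-) = 4.5.
Step 5: Ties in |d|, so use the tie-corrected normal approximation.
        E[W] = n(n+1)/4 = 6*7/4 = 10.5.
        Tie groups: |d|=6 (t=2); sum(t^3 - t) = 6.
        Var[W] = n(n+1)(2n+1)/24 - sum(t^3-t)/48 = 546/24 - 6/48 = 22.625.
        z = (W - E[W]) / sqrt(Var[W]) = (4.5 - 10.5) / 4.7566 = -1.2614.
        Two-sided p = 2*Phi(z) = 0.207160.
Step 6: alpha = 0.05. fail to reject H0.

W+ = 4.5, W- = 16.5, W = min = 4.5, p = 0.207160, fail to reject H0.


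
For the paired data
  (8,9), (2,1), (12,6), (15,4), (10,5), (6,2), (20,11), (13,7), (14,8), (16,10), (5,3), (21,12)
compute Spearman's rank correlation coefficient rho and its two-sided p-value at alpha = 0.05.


Step 1: Rank x and y separately (midranks; no ties here).
rank(x): 8->4, 2->1, 12->6, 15->9, 10->5, 6->3, 20->11, 13->7, 14->8, 16->10, 5->2, 21->12
rank(y): 9->9, 1->1, 6->6, 4->4, 5->5, 2->2, 11->11, 7->7, 8->8, 10->10, 3->3, 12->12
Step 2: d_i = R_x(i) - R_y(i); compute d_i^2.
  (4-9)^2=25, (1-1)^2=0, (6-6)^2=0, (9-4)^2=25, (5-5)^2=0, (3-2)^2=1, (11-11)^2=0, (7-7)^2=0, (8-8)^2=0, (10-10)^2=0, (2-3)^2=1, (12-12)^2=0
sum(d^2) = 52.
Step 3: rho = 1 - 6*52 / (12*(12^2 - 1)) = 1 - 312/1716 = 0.818182.
Step 4: Under H0, t = rho * sqrt((n-2)/(1-rho^2)) = 4.5000 ~ t(10).
Step 5: Two-sided p-value from the t-distribution with 10 df = 0.001143.
Step 6: alpha = 0.05. reject H0.

rho = 0.8182, p = 0.001143, reject H0 at alpha = 0.05.


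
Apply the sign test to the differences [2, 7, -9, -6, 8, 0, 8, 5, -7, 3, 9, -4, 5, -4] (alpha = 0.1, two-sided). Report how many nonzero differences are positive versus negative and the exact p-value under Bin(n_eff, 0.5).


Step 1: Discard zero differences. Original n = 14; n_eff = number of nonzero differences = 13.
Nonzero differences (with sign): +2, +7, -9, -6, +8, +8, +5, -7, +3, +9, -4, +5, -4
Step 2: Count signs: positive = 8, negative = 5.
Step 3: Under H0: P(positive) = 0.5, so the number of positives S ~ Bin(13, 0.5).
Step 4: Two-sided exact p-value = sum of Bin(13,0.5) probabilities at or below the observed probability = 0.581055.
Step 5: alpha = 0.1. fail to reject H0.

n_eff = 13, pos = 8, neg = 5, p = 0.581055, fail to reject H0.


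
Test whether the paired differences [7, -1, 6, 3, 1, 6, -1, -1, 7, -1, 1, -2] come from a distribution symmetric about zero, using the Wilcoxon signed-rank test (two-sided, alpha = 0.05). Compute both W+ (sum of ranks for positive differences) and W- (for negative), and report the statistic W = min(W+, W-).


Step 1: Drop any zero differences (none here) and take |d_i|.
|d| = [7, 1, 6, 3, 1, 6, 1, 1, 7, 1, 1, 2]
Step 2: Midrank |d_i| (ties get averaged ranks).
ranks: |7|->11.5, |1|->3.5, |6|->9.5, |3|->8, |1|->3.5, |6|->9.5, |1|->3.5, |1|->3.5, |7|->11.5, |1|->3.5, |1|->3.5, |2|->7
Step 3: Attach original signs; sum ranks with positive sign and with negative sign.
W+ = 11.5 + 9.5 + 8 + 3.5 + 9.5 + 11.5 + 3.5 = 57
W- = 3.5 + 3.5 + 3.5 + 3.5 + 7 = 21
(Check: W+ + W- = 78 should equal n(n+1)/2 = 78.)
Step 4: Test statistic W = min(W+, W-) = 21.
Step 5: Ties in |d|, so use the tie-corrected normal approximation.
        E[W] = n(n+1)/4 = 12*13/4 = 39.
        Tie groups: |d|=1 (t=6), |d|=6 (t=2), |d|=7 (t=2); sum(t^3 - t) = 222.
        Var[W] = n(n+1)(2n+1)/24 - sum(t^3-t)/48 = 3900/24 - 222/48 = 157.875.
        z = (W - E[W]) / sqrt(Var[W]) = (21 - 39) / 12.5648 = -1.4326.
        Two-sided p = 2*Phi(z) = 0.151981.
Step 6: alpha = 0.05. fail to reject H0.

W+ = 57, W- = 21, W = min = 21, p = 0.151981, fail to reject H0.


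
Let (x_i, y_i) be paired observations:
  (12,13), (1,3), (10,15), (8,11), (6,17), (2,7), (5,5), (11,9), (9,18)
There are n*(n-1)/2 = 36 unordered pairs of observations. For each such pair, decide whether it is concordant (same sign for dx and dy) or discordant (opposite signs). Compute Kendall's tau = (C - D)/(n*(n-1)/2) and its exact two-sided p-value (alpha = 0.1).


Step 1: Enumerate the 36 unordered pairs (i,j) with i<j and classify each by sign(x_j-x_i) * sign(y_j-y_i).
  (1,2):dx=-11,dy=-10->C; (1,3):dx=-2,dy=+2->D; (1,4):dx=-4,dy=-2->C; (1,5):dx=-6,dy=+4->D
  (1,6):dx=-10,dy=-6->C; (1,7):dx=-7,dy=-8->C; (1,8):dx=-1,dy=-4->C; (1,9):dx=-3,dy=+5->D
  (2,3):dx=+9,dy=+12->C; (2,4):dx=+7,dy=+8->C; (2,5):dx=+5,dy=+14->C; (2,6):dx=+1,dy=+4->C
  (2,7):dx=+4,dy=+2->C; (2,8):dx=+10,dy=+6->C; (2,9):dx=+8,dy=+15->C; (3,4):dx=-2,dy=-4->C
  (3,5):dx=-4,dy=+2->D; (3,6):dx=-8,dy=-8->C; (3,7):dx=-5,dy=-10->C; (3,8):dx=+1,dy=-6->D
  (3,9):dx=-1,dy=+3->D; (4,5):dx=-2,dy=+6->D; (4,6):dx=-6,dy=-4->C; (4,7):dx=-3,dy=-6->C
  (4,8):dx=+3,dy=-2->D; (4,9):dx=+1,dy=+7->C; (5,6):dx=-4,dy=-10->C; (5,7):dx=-1,dy=-12->C
  (5,8):dx=+5,dy=-8->D; (5,9):dx=+3,dy=+1->C; (6,7):dx=+3,dy=-2->D; (6,8):dx=+9,dy=+2->C
  (6,9):dx=+7,dy=+11->C; (7,8):dx=+6,dy=+4->C; (7,9):dx=+4,dy=+13->C; (8,9):dx=-2,dy=+9->D
Step 2: C = 25, D = 11, total pairs = 36.
Step 3: tau = (C - D)/(n(n-1)/2) = (25 - 11)/36 = 0.388889.
Step 4: Exact two-sided p-value (enumerate n! = 362880 permutations of y under H0): p = 0.180181.
Step 5: alpha = 0.1. fail to reject H0.

tau_b = 0.3889 (C=25, D=11), p = 0.180181, fail to reject H0.


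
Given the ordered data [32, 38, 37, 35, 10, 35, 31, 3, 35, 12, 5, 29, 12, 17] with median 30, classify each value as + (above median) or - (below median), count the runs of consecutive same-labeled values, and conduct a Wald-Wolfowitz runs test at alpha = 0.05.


Step 1: Compute median = 30; label A = above, B = below.
Labels in order: AAAABAABABBBBB  (n_A = 7, n_B = 7)
Step 2: Count runs R = 6.
Step 3: Under H0 (random ordering), E[R] = 2*n_A*n_B/(n_A+n_B) + 1 = 2*7*7/14 + 1 = 8.0000.
        Var[R] = 2*n_A*n_B*(2*n_A*n_B - n_A - n_B) / ((n_A+n_B)^2 * (n_A+n_B-1)) = 8232/2548 = 3.2308.
        SD[R] = 1.7974.
Step 4: Continuity-corrected z = (R + 0.5 - E[R]) / SD[R] = (6 + 0.5 - 8.0000) / 1.7974 = -0.8345.
Step 5: Two-sided p-value via normal approximation = 2*(1 - Phi(|z|)) = 0.403986.
Step 6: alpha = 0.05. fail to reject H0.

R = 6, z = -0.8345, p = 0.403986, fail to reject H0.


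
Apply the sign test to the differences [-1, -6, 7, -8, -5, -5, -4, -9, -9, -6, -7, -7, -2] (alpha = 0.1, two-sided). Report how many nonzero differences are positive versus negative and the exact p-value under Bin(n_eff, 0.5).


Step 1: Discard zero differences. Original n = 13; n_eff = number of nonzero differences = 13.
Nonzero differences (with sign): -1, -6, +7, -8, -5, -5, -4, -9, -9, -6, -7, -7, -2
Step 2: Count signs: positive = 1, negative = 12.
Step 3: Under H0: P(positive) = 0.5, so the number of positives S ~ Bin(13, 0.5).
Step 4: Two-sided exact p-value = sum of Bin(13,0.5) probabilities at or below the observed probability = 0.003418.
Step 5: alpha = 0.1. reject H0.

n_eff = 13, pos = 1, neg = 12, p = 0.003418, reject H0.


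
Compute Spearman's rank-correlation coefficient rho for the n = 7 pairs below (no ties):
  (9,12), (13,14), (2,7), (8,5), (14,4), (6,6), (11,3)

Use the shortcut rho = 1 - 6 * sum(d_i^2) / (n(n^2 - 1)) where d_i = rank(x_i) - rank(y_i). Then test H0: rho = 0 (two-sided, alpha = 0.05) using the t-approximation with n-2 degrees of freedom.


Step 1: Rank x and y separately (midranks; no ties here).
rank(x): 9->4, 13->6, 2->1, 8->3, 14->7, 6->2, 11->5
rank(y): 12->6, 14->7, 7->5, 5->3, 4->2, 6->4, 3->1
Step 2: d_i = R_x(i) - R_y(i); compute d_i^2.
  (4-6)^2=4, (6-7)^2=1, (1-5)^2=16, (3-3)^2=0, (7-2)^2=25, (2-4)^2=4, (5-1)^2=16
sum(d^2) = 66.
Step 3: rho = 1 - 6*66 / (7*(7^2 - 1)) = 1 - 396/336 = -0.178571.
Step 4: Under H0, t = rho * sqrt((n-2)/(1-rho^2)) = -0.4058 ~ t(5).
Step 5: Two-sided p-value from the t-distribution with 5 df = 0.701658.
Step 6: alpha = 0.05. fail to reject H0.

rho = -0.1786, p = 0.701658, fail to reject H0 at alpha = 0.05.


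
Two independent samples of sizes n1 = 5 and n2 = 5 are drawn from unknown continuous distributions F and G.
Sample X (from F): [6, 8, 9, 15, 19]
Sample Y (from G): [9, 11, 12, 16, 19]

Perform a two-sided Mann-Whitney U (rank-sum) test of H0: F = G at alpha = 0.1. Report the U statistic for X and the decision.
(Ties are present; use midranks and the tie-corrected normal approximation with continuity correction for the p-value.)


Step 1: Combine and sort all 10 observations; assign midranks.
sorted (value, group): (6,X), (8,X), (9,X), (9,Y), (11,Y), (12,Y), (15,X), (16,Y), (19,X), (19,Y)
ranks: 6->1, 8->2, 9->3.5, 9->3.5, 11->5, 12->6, 15->7, 16->8, 19->9.5, 19->9.5
Step 2: Rank sum for X: R1 = 1 + 2 + 3.5 + 7 + 9.5 = 23.
Step 3: U_X = R1 - n1(n1+1)/2 = 23 - 5*6/2 = 23 - 15 = 8.
       U_Y = n1*n2 - U_X = 25 - 8 = 17.
Step 4: Ties are present, so use the tie-corrected normal approximation (with continuity correction) for the p-value.
Step 5: p-value = 0.400525; compare to alpha = 0.1. fail to reject H0.

U_X = 8, p = 0.400525, fail to reject H0 at alpha = 0.1.


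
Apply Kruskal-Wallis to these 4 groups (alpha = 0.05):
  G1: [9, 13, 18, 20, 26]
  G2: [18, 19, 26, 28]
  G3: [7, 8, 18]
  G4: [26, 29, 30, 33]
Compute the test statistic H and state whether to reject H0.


Step 1: Combine all N = 16 observations and assign midranks.
sorted (value, group, rank): (7,G3,1), (8,G3,2), (9,G1,3), (13,G1,4), (18,G1,6), (18,G2,6), (18,G3,6), (19,G2,8), (20,G1,9), (26,G1,11), (26,G2,11), (26,G4,11), (28,G2,13), (29,G4,14), (30,G4,15), (33,G4,16)
Step 2: Sum ranks within each group.
R_1 = 33 (n_1 = 5)
R_2 = 38 (n_2 = 4)
R_3 = 9 (n_3 = 3)
R_4 = 56 (n_4 = 4)
Step 3: H = 12/(N(N+1)) * sum(R_i^2/n_i) - 3(N+1)
     = 12/(16*17) * (33^2/5 + 38^2/4 + 9^2/3 + 56^2/4) - 3*17
     = 0.044118 * 1389.8 - 51
     = 10.314706.
Step 4: Ties present; correction factor C = 1 - 48/(16^3 - 16) = 0.988235. Corrected H = 10.314706 / 0.988235 = 10.437500.
Step 5: Under H0, H ~ chi^2(3); p-value = 0.015191.
Step 6: alpha = 0.05. reject H0.

H = 10.4375, df = 3, p = 0.015191, reject H0.


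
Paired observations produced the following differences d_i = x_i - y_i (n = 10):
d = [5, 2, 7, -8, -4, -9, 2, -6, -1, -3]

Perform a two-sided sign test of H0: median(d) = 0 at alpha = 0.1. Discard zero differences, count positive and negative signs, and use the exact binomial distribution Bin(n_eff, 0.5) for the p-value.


Step 1: Discard zero differences. Original n = 10; n_eff = number of nonzero differences = 10.
Nonzero differences (with sign): +5, +2, +7, -8, -4, -9, +2, -6, -1, -3
Step 2: Count signs: positive = 4, negative = 6.
Step 3: Under H0: P(positive) = 0.5, so the number of positives S ~ Bin(10, 0.5).
Step 4: Two-sided exact p-value = sum of Bin(10,0.5) probabilities at or below the observed probability = 0.753906.
Step 5: alpha = 0.1. fail to reject H0.

n_eff = 10, pos = 4, neg = 6, p = 0.753906, fail to reject H0.


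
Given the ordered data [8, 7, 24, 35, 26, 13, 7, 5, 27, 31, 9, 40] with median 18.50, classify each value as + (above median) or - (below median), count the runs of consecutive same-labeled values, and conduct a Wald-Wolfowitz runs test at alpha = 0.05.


Step 1: Compute median = 18.50; label A = above, B = below.
Labels in order: BBAAABBBAABA  (n_A = 6, n_B = 6)
Step 2: Count runs R = 6.
Step 3: Under H0 (random ordering), E[R] = 2*n_A*n_B/(n_A+n_B) + 1 = 2*6*6/12 + 1 = 7.0000.
        Var[R] = 2*n_A*n_B*(2*n_A*n_B - n_A - n_B) / ((n_A+n_B)^2 * (n_A+n_B-1)) = 4320/1584 = 2.7273.
        SD[R] = 1.6514.
Step 4: Continuity-corrected z = (R + 0.5 - E[R]) / SD[R] = (6 + 0.5 - 7.0000) / 1.6514 = -0.3028.
Step 5: Two-sided p-value via normal approximation = 2*(1 - Phi(|z|)) = 0.762069.
Step 6: alpha = 0.05. fail to reject H0.

R = 6, z = -0.3028, p = 0.762069, fail to reject H0.


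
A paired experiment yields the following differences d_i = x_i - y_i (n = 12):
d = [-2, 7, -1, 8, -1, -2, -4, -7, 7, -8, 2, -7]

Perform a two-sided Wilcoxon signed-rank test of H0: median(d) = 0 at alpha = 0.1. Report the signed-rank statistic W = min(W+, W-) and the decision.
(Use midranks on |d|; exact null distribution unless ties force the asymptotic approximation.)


Step 1: Drop any zero differences (none here) and take |d_i|.
|d| = [2, 7, 1, 8, 1, 2, 4, 7, 7, 8, 2, 7]
Step 2: Midrank |d_i| (ties get averaged ranks).
ranks: |2|->4, |7|->8.5, |1|->1.5, |8|->11.5, |1|->1.5, |2|->4, |4|->6, |7|->8.5, |7|->8.5, |8|->11.5, |2|->4, |7|->8.5
Step 3: Attach original signs; sum ranks with positive sign and with negative sign.
W+ = 8.5 + 11.5 + 8.5 + 4 = 32.5
W- = 4 + 1.5 + 1.5 + 4 + 6 + 8.5 + 11.5 + 8.5 = 45.5
(Check: W+ + W- = 78 should equal n(n+1)/2 = 78.)
Step 4: Test statistic W = min(W+, W-) = 32.5.
Step 5: Ties in |d|, so use the tie-corrected normal approximation.
        E[W] = n(n+1)/4 = 12*13/4 = 39.
        Tie groups: |d|=1 (t=2), |d|=2 (t=3), |d|=7 (t=4), |d|=8 (t=2); sum(t^3 - t) = 96.
        Var[W] = n(n+1)(2n+1)/24 - sum(t^3-t)/48 = 3900/24 - 96/48 = 160.5.
        z = (W - E[W]) / sqrt(Var[W]) = (32.5 - 39) / 12.6689 = -0.5131.
        Two-sided p = 2*Phi(z) = 0.607903.
Step 6: alpha = 0.1. fail to reject H0.

W+ = 32.5, W- = 45.5, W = min = 32.5, p = 0.607903, fail to reject H0.


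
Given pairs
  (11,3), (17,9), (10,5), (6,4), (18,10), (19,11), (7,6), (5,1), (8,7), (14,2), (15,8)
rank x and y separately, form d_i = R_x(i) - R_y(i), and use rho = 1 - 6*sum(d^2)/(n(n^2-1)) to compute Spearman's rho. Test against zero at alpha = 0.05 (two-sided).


Step 1: Rank x and y separately (midranks; no ties here).
rank(x): 11->6, 17->9, 10->5, 6->2, 18->10, 19->11, 7->3, 5->1, 8->4, 14->7, 15->8
rank(y): 3->3, 9->9, 5->5, 4->4, 10->10, 11->11, 6->6, 1->1, 7->7, 2->2, 8->8
Step 2: d_i = R_x(i) - R_y(i); compute d_i^2.
  (6-3)^2=9, (9-9)^2=0, (5-5)^2=0, (2-4)^2=4, (10-10)^2=0, (11-11)^2=0, (3-6)^2=9, (1-1)^2=0, (4-7)^2=9, (7-2)^2=25, (8-8)^2=0
sum(d^2) = 56.
Step 3: rho = 1 - 6*56 / (11*(11^2 - 1)) = 1 - 336/1320 = 0.745455.
Step 4: Under H0, t = rho * sqrt((n-2)/(1-rho^2)) = 3.3551 ~ t(9).
Step 5: Two-sided p-value from the t-distribution with 9 df = 0.008455.
Step 6: alpha = 0.05. reject H0.

rho = 0.7455, p = 0.008455, reject H0 at alpha = 0.05.


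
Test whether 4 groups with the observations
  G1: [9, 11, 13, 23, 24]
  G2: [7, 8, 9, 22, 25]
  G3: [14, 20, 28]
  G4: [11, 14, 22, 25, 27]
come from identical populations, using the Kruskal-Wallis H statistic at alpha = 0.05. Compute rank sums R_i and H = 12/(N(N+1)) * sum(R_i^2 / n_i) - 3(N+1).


Step 1: Combine all N = 18 observations and assign midranks.
sorted (value, group, rank): (7,G2,1), (8,G2,2), (9,G1,3.5), (9,G2,3.5), (11,G1,5.5), (11,G4,5.5), (13,G1,7), (14,G3,8.5), (14,G4,8.5), (20,G3,10), (22,G2,11.5), (22,G4,11.5), (23,G1,13), (24,G1,14), (25,G2,15.5), (25,G4,15.5), (27,G4,17), (28,G3,18)
Step 2: Sum ranks within each group.
R_1 = 43 (n_1 = 5)
R_2 = 33.5 (n_2 = 5)
R_3 = 36.5 (n_3 = 3)
R_4 = 58 (n_4 = 5)
Step 3: H = 12/(N(N+1)) * sum(R_i^2/n_i) - 3(N+1)
     = 12/(18*19) * (43^2/5 + 33.5^2/5 + 36.5^2/3 + 58^2/5) - 3*19
     = 0.035088 * 1711.13 - 57
     = 3.039766.
Step 4: Ties present; correction factor C = 1 - 30/(18^3 - 18) = 0.994840. Corrected H = 3.039766 / 0.994840 = 3.055533.
Step 5: Under H0, H ~ chi^2(3); p-value = 0.383142.
Step 6: alpha = 0.05. fail to reject H0.

H = 3.0555, df = 3, p = 0.383142, fail to reject H0.


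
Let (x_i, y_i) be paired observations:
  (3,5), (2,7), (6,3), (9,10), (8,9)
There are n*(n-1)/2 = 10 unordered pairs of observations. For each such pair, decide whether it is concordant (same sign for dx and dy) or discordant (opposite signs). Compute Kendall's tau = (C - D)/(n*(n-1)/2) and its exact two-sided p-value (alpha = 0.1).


Step 1: Enumerate the 10 unordered pairs (i,j) with i<j and classify each by sign(x_j-x_i) * sign(y_j-y_i).
  (1,2):dx=-1,dy=+2->D; (1,3):dx=+3,dy=-2->D; (1,4):dx=+6,dy=+5->C; (1,5):dx=+5,dy=+4->C
  (2,3):dx=+4,dy=-4->D; (2,4):dx=+7,dy=+3->C; (2,5):dx=+6,dy=+2->C; (3,4):dx=+3,dy=+7->C
  (3,5):dx=+2,dy=+6->C; (4,5):dx=-1,dy=-1->C
Step 2: C = 7, D = 3, total pairs = 10.
Step 3: tau = (C - D)/(n(n-1)/2) = (7 - 3)/10 = 0.400000.
Step 4: Exact two-sided p-value (enumerate n! = 120 permutations of y under H0): p = 0.483333.
Step 5: alpha = 0.1. fail to reject H0.

tau_b = 0.4000 (C=7, D=3), p = 0.483333, fail to reject H0.


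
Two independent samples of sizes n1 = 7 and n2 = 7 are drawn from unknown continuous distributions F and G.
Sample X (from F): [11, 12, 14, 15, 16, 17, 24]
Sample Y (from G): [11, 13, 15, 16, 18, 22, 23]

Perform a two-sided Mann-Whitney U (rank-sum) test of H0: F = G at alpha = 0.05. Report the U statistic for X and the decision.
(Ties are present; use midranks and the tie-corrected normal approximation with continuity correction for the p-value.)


Step 1: Combine and sort all 14 observations; assign midranks.
sorted (value, group): (11,X), (11,Y), (12,X), (13,Y), (14,X), (15,X), (15,Y), (16,X), (16,Y), (17,X), (18,Y), (22,Y), (23,Y), (24,X)
ranks: 11->1.5, 11->1.5, 12->3, 13->4, 14->5, 15->6.5, 15->6.5, 16->8.5, 16->8.5, 17->10, 18->11, 22->12, 23->13, 24->14
Step 2: Rank sum for X: R1 = 1.5 + 3 + 5 + 6.5 + 8.5 + 10 + 14 = 48.5.
Step 3: U_X = R1 - n1(n1+1)/2 = 48.5 - 7*8/2 = 48.5 - 28 = 20.5.
       U_Y = n1*n2 - U_X = 49 - 20.5 = 28.5.
Step 4: Ties are present, so use the tie-corrected normal approximation (with continuity correction) for the p-value.
Step 5: p-value = 0.653652; compare to alpha = 0.05. fail to reject H0.

U_X = 20.5, p = 0.653652, fail to reject H0 at alpha = 0.05.


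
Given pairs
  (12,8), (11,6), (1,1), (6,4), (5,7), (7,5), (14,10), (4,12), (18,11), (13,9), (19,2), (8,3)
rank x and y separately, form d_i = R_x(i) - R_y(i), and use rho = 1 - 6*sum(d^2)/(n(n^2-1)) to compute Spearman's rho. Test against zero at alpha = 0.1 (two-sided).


Step 1: Rank x and y separately (midranks; no ties here).
rank(x): 12->8, 11->7, 1->1, 6->4, 5->3, 7->5, 14->10, 4->2, 18->11, 13->9, 19->12, 8->6
rank(y): 8->8, 6->6, 1->1, 4->4, 7->7, 5->5, 10->10, 12->12, 11->11, 9->9, 2->2, 3->3
Step 2: d_i = R_x(i) - R_y(i); compute d_i^2.
  (8-8)^2=0, (7-6)^2=1, (1-1)^2=0, (4-4)^2=0, (3-7)^2=16, (5-5)^2=0, (10-10)^2=0, (2-12)^2=100, (11-11)^2=0, (9-9)^2=0, (12-2)^2=100, (6-3)^2=9
sum(d^2) = 226.
Step 3: rho = 1 - 6*226 / (12*(12^2 - 1)) = 1 - 1356/1716 = 0.209790.
Step 4: Under H0, t = rho * sqrt((n-2)/(1-rho^2)) = 0.6785 ~ t(10).
Step 5: Two-sided p-value from the t-distribution with 10 df = 0.512841.
Step 6: alpha = 0.1. fail to reject H0.

rho = 0.2098, p = 0.512841, fail to reject H0 at alpha = 0.1.


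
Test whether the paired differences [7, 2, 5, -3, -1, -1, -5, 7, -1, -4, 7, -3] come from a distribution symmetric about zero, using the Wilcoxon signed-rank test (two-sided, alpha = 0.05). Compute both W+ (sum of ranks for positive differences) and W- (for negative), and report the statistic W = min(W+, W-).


Step 1: Drop any zero differences (none here) and take |d_i|.
|d| = [7, 2, 5, 3, 1, 1, 5, 7, 1, 4, 7, 3]
Step 2: Midrank |d_i| (ties get averaged ranks).
ranks: |7|->11, |2|->4, |5|->8.5, |3|->5.5, |1|->2, |1|->2, |5|->8.5, |7|->11, |1|->2, |4|->7, |7|->11, |3|->5.5
Step 3: Attach original signs; sum ranks with positive sign and with negative sign.
W+ = 11 + 4 + 8.5 + 11 + 11 = 45.5
W- = 5.5 + 2 + 2 + 8.5 + 2 + 7 + 5.5 = 32.5
(Check: W+ + W- = 78 should equal n(n+1)/2 = 78.)
Step 4: Test statistic W = min(W+, W-) = 32.5.
Step 5: Ties in |d|, so use the tie-corrected normal approximation.
        E[W] = n(n+1)/4 = 12*13/4 = 39.
        Tie groups: |d|=1 (t=3), |d|=3 (t=2), |d|=5 (t=2), |d|=7 (t=3); sum(t^3 - t) = 60.
        Var[W] = n(n+1)(2n+1)/24 - sum(t^3-t)/48 = 3900/24 - 60/48 = 161.25.
        z = (W - E[W]) / sqrt(Var[W]) = (32.5 - 39) / 12.6984 = -0.5119.
        Two-sided p = 2*Phi(z) = 0.608739.
Step 6: alpha = 0.05. fail to reject H0.

W+ = 45.5, W- = 32.5, W = min = 32.5, p = 0.608739, fail to reject H0.


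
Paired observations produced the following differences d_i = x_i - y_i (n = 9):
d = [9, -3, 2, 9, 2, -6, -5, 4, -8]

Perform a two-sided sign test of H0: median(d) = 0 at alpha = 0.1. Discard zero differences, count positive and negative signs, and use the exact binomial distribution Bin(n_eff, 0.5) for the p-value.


Step 1: Discard zero differences. Original n = 9; n_eff = number of nonzero differences = 9.
Nonzero differences (with sign): +9, -3, +2, +9, +2, -6, -5, +4, -8
Step 2: Count signs: positive = 5, negative = 4.
Step 3: Under H0: P(positive) = 0.5, so the number of positives S ~ Bin(9, 0.5).
Step 4: Two-sided exact p-value = sum of Bin(9,0.5) probabilities at or below the observed probability = 1.000000.
Step 5: alpha = 0.1. fail to reject H0.

n_eff = 9, pos = 5, neg = 4, p = 1.000000, fail to reject H0.


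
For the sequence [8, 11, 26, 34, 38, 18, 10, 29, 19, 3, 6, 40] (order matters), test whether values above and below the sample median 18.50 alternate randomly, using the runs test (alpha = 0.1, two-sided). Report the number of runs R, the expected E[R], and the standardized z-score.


Step 1: Compute median = 18.50; label A = above, B = below.
Labels in order: BBAAABBAABBA  (n_A = 6, n_B = 6)
Step 2: Count runs R = 6.
Step 3: Under H0 (random ordering), E[R] = 2*n_A*n_B/(n_A+n_B) + 1 = 2*6*6/12 + 1 = 7.0000.
        Var[R] = 2*n_A*n_B*(2*n_A*n_B - n_A - n_B) / ((n_A+n_B)^2 * (n_A+n_B-1)) = 4320/1584 = 2.7273.
        SD[R] = 1.6514.
Step 4: Continuity-corrected z = (R + 0.5 - E[R]) / SD[R] = (6 + 0.5 - 7.0000) / 1.6514 = -0.3028.
Step 5: Two-sided p-value via normal approximation = 2*(1 - Phi(|z|)) = 0.762069.
Step 6: alpha = 0.1. fail to reject H0.

R = 6, z = -0.3028, p = 0.762069, fail to reject H0.


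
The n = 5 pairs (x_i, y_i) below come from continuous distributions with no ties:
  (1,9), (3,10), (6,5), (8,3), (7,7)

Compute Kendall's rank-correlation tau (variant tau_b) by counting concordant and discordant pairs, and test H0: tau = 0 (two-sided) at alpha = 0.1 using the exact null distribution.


Step 1: Enumerate the 10 unordered pairs (i,j) with i<j and classify each by sign(x_j-x_i) * sign(y_j-y_i).
  (1,2):dx=+2,dy=+1->C; (1,3):dx=+5,dy=-4->D; (1,4):dx=+7,dy=-6->D; (1,5):dx=+6,dy=-2->D
  (2,3):dx=+3,dy=-5->D; (2,4):dx=+5,dy=-7->D; (2,5):dx=+4,dy=-3->D; (3,4):dx=+2,dy=-2->D
  (3,5):dx=+1,dy=+2->C; (4,5):dx=-1,dy=+4->D
Step 2: C = 2, D = 8, total pairs = 10.
Step 3: tau = (C - D)/(n(n-1)/2) = (2 - 8)/10 = -0.600000.
Step 4: Exact two-sided p-value (enumerate n! = 120 permutations of y under H0): p = 0.233333.
Step 5: alpha = 0.1. fail to reject H0.

tau_b = -0.6000 (C=2, D=8), p = 0.233333, fail to reject H0.


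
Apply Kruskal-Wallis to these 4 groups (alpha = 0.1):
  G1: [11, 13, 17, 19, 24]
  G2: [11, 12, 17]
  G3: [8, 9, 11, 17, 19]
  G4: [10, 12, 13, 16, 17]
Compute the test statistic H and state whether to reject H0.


Step 1: Combine all N = 18 observations and assign midranks.
sorted (value, group, rank): (8,G3,1), (9,G3,2), (10,G4,3), (11,G1,5), (11,G2,5), (11,G3,5), (12,G2,7.5), (12,G4,7.5), (13,G1,9.5), (13,G4,9.5), (16,G4,11), (17,G1,13.5), (17,G2,13.5), (17,G3,13.5), (17,G4,13.5), (19,G1,16.5), (19,G3,16.5), (24,G1,18)
Step 2: Sum ranks within each group.
R_1 = 62.5 (n_1 = 5)
R_2 = 26 (n_2 = 3)
R_3 = 38 (n_3 = 5)
R_4 = 44.5 (n_4 = 5)
Step 3: H = 12/(N(N+1)) * sum(R_i^2/n_i) - 3(N+1)
     = 12/(18*19) * (62.5^2/5 + 26^2/3 + 38^2/5 + 44.5^2/5) - 3*19
     = 0.035088 * 1691.43 - 57
     = 2.348538.
Step 4: Ties present; correction factor C = 1 - 102/(18^3 - 18) = 0.982456. Corrected H = 2.348538 / 0.982456 = 2.390476.
Step 5: Under H0, H ~ chi^2(3); p-value = 0.495410.
Step 6: alpha = 0.1. fail to reject H0.

H = 2.3905, df = 3, p = 0.495410, fail to reject H0.


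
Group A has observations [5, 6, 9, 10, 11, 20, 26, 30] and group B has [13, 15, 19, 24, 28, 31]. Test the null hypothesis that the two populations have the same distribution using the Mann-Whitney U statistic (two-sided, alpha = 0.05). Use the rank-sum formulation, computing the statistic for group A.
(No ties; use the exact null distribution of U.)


Step 1: Combine and sort all 14 observations; assign midranks.
sorted (value, group): (5,X), (6,X), (9,X), (10,X), (11,X), (13,Y), (15,Y), (19,Y), (20,X), (24,Y), (26,X), (28,Y), (30,X), (31,Y)
ranks: 5->1, 6->2, 9->3, 10->4, 11->5, 13->6, 15->7, 19->8, 20->9, 24->10, 26->11, 28->12, 30->13, 31->14
Step 2: Rank sum for X: R1 = 1 + 2 + 3 + 4 + 5 + 9 + 11 + 13 = 48.
Step 3: U_X = R1 - n1(n1+1)/2 = 48 - 8*9/2 = 48 - 36 = 12.
       U_Y = n1*n2 - U_X = 48 - 12 = 36.
Step 4: No ties, so the exact null distribution of U (based on enumerating the C(14,8) = 3003 equally likely rank assignments) gives the two-sided p-value.
Step 5: p-value = 0.141858; compare to alpha = 0.05. fail to reject H0.

U_X = 12, p = 0.141858, fail to reject H0 at alpha = 0.05.


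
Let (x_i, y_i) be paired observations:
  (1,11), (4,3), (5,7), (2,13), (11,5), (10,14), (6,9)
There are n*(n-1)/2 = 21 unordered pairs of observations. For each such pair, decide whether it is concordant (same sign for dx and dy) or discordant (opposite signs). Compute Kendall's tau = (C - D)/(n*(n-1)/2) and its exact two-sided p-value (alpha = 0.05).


Step 1: Enumerate the 21 unordered pairs (i,j) with i<j and classify each by sign(x_j-x_i) * sign(y_j-y_i).
  (1,2):dx=+3,dy=-8->D; (1,3):dx=+4,dy=-4->D; (1,4):dx=+1,dy=+2->C; (1,5):dx=+10,dy=-6->D
  (1,6):dx=+9,dy=+3->C; (1,7):dx=+5,dy=-2->D; (2,3):dx=+1,dy=+4->C; (2,4):dx=-2,dy=+10->D
  (2,5):dx=+7,dy=+2->C; (2,6):dx=+6,dy=+11->C; (2,7):dx=+2,dy=+6->C; (3,4):dx=-3,dy=+6->D
  (3,5):dx=+6,dy=-2->D; (3,6):dx=+5,dy=+7->C; (3,7):dx=+1,dy=+2->C; (4,5):dx=+9,dy=-8->D
  (4,6):dx=+8,dy=+1->C; (4,7):dx=+4,dy=-4->D; (5,6):dx=-1,dy=+9->D; (5,7):dx=-5,dy=+4->D
  (6,7):dx=-4,dy=-5->C
Step 2: C = 10, D = 11, total pairs = 21.
Step 3: tau = (C - D)/(n(n-1)/2) = (10 - 11)/21 = -0.047619.
Step 4: Exact two-sided p-value (enumerate n! = 5040 permutations of y under H0): p = 1.000000.
Step 5: alpha = 0.05. fail to reject H0.

tau_b = -0.0476 (C=10, D=11), p = 1.000000, fail to reject H0.


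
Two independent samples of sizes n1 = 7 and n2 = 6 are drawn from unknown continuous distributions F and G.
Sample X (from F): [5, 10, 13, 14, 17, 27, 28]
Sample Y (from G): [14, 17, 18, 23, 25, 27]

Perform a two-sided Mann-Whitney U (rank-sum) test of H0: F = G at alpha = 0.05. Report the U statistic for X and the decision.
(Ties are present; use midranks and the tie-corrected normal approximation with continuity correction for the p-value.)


Step 1: Combine and sort all 13 observations; assign midranks.
sorted (value, group): (5,X), (10,X), (13,X), (14,X), (14,Y), (17,X), (17,Y), (18,Y), (23,Y), (25,Y), (27,X), (27,Y), (28,X)
ranks: 5->1, 10->2, 13->3, 14->4.5, 14->4.5, 17->6.5, 17->6.5, 18->8, 23->9, 25->10, 27->11.5, 27->11.5, 28->13
Step 2: Rank sum for X: R1 = 1 + 2 + 3 + 4.5 + 6.5 + 11.5 + 13 = 41.5.
Step 3: U_X = R1 - n1(n1+1)/2 = 41.5 - 7*8/2 = 41.5 - 28 = 13.5.
       U_Y = n1*n2 - U_X = 42 - 13.5 = 28.5.
Step 4: Ties are present, so use the tie-corrected normal approximation (with continuity correction) for the p-value.
Step 5: p-value = 0.315308; compare to alpha = 0.05. fail to reject H0.

U_X = 13.5, p = 0.315308, fail to reject H0 at alpha = 0.05.


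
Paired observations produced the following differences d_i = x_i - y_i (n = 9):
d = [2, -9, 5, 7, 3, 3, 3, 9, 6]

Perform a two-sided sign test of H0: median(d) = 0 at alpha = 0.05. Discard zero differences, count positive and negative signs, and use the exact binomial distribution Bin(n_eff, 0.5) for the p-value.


Step 1: Discard zero differences. Original n = 9; n_eff = number of nonzero differences = 9.
Nonzero differences (with sign): +2, -9, +5, +7, +3, +3, +3, +9, +6
Step 2: Count signs: positive = 8, negative = 1.
Step 3: Under H0: P(positive) = 0.5, so the number of positives S ~ Bin(9, 0.5).
Step 4: Two-sided exact p-value = sum of Bin(9,0.5) probabilities at or below the observed probability = 0.039062.
Step 5: alpha = 0.05. reject H0.

n_eff = 9, pos = 8, neg = 1, p = 0.039062, reject H0.


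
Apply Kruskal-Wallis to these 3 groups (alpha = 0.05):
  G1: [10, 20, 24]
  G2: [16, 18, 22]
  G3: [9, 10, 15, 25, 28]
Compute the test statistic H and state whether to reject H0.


Step 1: Combine all N = 11 observations and assign midranks.
sorted (value, group, rank): (9,G3,1), (10,G1,2.5), (10,G3,2.5), (15,G3,4), (16,G2,5), (18,G2,6), (20,G1,7), (22,G2,8), (24,G1,9), (25,G3,10), (28,G3,11)
Step 2: Sum ranks within each group.
R_1 = 18.5 (n_1 = 3)
R_2 = 19 (n_2 = 3)
R_3 = 28.5 (n_3 = 5)
Step 3: H = 12/(N(N+1)) * sum(R_i^2/n_i) - 3(N+1)
     = 12/(11*12) * (18.5^2/3 + 19^2/3 + 28.5^2/5) - 3*12
     = 0.090909 * 396.867 - 36
     = 0.078788.
Step 4: Ties present; correction factor C = 1 - 6/(11^3 - 11) = 0.995455. Corrected H = 0.078788 / 0.995455 = 0.079148.
Step 5: Under H0, H ~ chi^2(2); p-value = 0.961199.
Step 6: alpha = 0.05. fail to reject H0.

H = 0.0791, df = 2, p = 0.961199, fail to reject H0.


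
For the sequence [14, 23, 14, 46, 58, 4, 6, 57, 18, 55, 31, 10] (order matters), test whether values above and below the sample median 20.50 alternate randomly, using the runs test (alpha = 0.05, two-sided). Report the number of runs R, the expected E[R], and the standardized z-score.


Step 1: Compute median = 20.50; label A = above, B = below.
Labels in order: BABAABBABAAB  (n_A = 6, n_B = 6)
Step 2: Count runs R = 9.
Step 3: Under H0 (random ordering), E[R] = 2*n_A*n_B/(n_A+n_B) + 1 = 2*6*6/12 + 1 = 7.0000.
        Var[R] = 2*n_A*n_B*(2*n_A*n_B - n_A - n_B) / ((n_A+n_B)^2 * (n_A+n_B-1)) = 4320/1584 = 2.7273.
        SD[R] = 1.6514.
Step 4: Continuity-corrected z = (R - 0.5 - E[R]) / SD[R] = (9 - 0.5 - 7.0000) / 1.6514 = 0.9083.
Step 5: Two-sided p-value via normal approximation = 2*(1 - Phi(|z|)) = 0.363722.
Step 6: alpha = 0.05. fail to reject H0.

R = 9, z = 0.9083, p = 0.363722, fail to reject H0.


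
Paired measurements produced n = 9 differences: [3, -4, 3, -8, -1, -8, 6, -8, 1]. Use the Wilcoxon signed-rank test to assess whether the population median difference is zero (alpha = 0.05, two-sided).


Step 1: Drop any zero differences (none here) and take |d_i|.
|d| = [3, 4, 3, 8, 1, 8, 6, 8, 1]
Step 2: Midrank |d_i| (ties get averaged ranks).
ranks: |3|->3.5, |4|->5, |3|->3.5, |8|->8, |1|->1.5, |8|->8, |6|->6, |8|->8, |1|->1.5
Step 3: Attach original signs; sum ranks with positive sign and with negative sign.
W+ = 3.5 + 3.5 + 6 + 1.5 = 14.5
W- = 5 + 8 + 1.5 + 8 + 8 = 30.5
(Check: W+ + W- = 45 should equal n(n+1)/2 = 45.)
Step 4: Test statistic W = min(W+, W-) = 14.5.
Step 5: Ties in |d|, so use the tie-corrected normal approximation.
        E[W] = n(n+1)/4 = 9*10/4 = 22.5.
        Tie groups: |d|=1 (t=2), |d|=3 (t=2), |d|=8 (t=3); sum(t^3 - t) = 36.
        Var[W] = n(n+1)(2n+1)/24 - sum(t^3-t)/48 = 1710/24 - 36/48 = 70.5.
        z = (W - E[W]) / sqrt(Var[W]) = (14.5 - 22.5) / 8.3964 = -0.9528.
        Two-sided p = 2*Phi(z) = 0.340698.
Step 6: alpha = 0.05. fail to reject H0.

W+ = 14.5, W- = 30.5, W = min = 14.5, p = 0.340698, fail to reject H0.


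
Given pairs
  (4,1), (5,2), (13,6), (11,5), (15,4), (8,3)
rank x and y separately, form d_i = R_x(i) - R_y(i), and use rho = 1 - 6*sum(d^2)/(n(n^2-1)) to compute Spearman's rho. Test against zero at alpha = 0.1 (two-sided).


Step 1: Rank x and y separately (midranks; no ties here).
rank(x): 4->1, 5->2, 13->5, 11->4, 15->6, 8->3
rank(y): 1->1, 2->2, 6->6, 5->5, 4->4, 3->3
Step 2: d_i = R_x(i) - R_y(i); compute d_i^2.
  (1-1)^2=0, (2-2)^2=0, (5-6)^2=1, (4-5)^2=1, (6-4)^2=4, (3-3)^2=0
sum(d^2) = 6.
Step 3: rho = 1 - 6*6 / (6*(6^2 - 1)) = 1 - 36/210 = 0.828571.
Step 4: Under H0, t = rho * sqrt((n-2)/(1-rho^2)) = 2.9598 ~ t(4).
Step 5: Two-sided p-value from the t-distribution with 4 df = 0.041563.
Step 6: alpha = 0.1. reject H0.

rho = 0.8286, p = 0.041563, reject H0 at alpha = 0.1.


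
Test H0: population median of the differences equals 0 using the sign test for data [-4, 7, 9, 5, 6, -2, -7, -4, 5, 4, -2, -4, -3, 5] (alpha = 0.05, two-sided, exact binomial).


Step 1: Discard zero differences. Original n = 14; n_eff = number of nonzero differences = 14.
Nonzero differences (with sign): -4, +7, +9, +5, +6, -2, -7, -4, +5, +4, -2, -4, -3, +5
Step 2: Count signs: positive = 7, negative = 7.
Step 3: Under H0: P(positive) = 0.5, so the number of positives S ~ Bin(14, 0.5).
Step 4: Two-sided exact p-value = sum of Bin(14,0.5) probabilities at or below the observed probability = 1.000000.
Step 5: alpha = 0.05. fail to reject H0.

n_eff = 14, pos = 7, neg = 7, p = 1.000000, fail to reject H0.


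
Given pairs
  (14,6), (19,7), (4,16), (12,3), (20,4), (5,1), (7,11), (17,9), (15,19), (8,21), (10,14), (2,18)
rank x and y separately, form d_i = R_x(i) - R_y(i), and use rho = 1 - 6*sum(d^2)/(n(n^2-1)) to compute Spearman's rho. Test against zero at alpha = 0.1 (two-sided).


Step 1: Rank x and y separately (midranks; no ties here).
rank(x): 14->8, 19->11, 4->2, 12->7, 20->12, 5->3, 7->4, 17->10, 15->9, 8->5, 10->6, 2->1
rank(y): 6->4, 7->5, 16->9, 3->2, 4->3, 1->1, 11->7, 9->6, 19->11, 21->12, 14->8, 18->10
Step 2: d_i = R_x(i) - R_y(i); compute d_i^2.
  (8-4)^2=16, (11-5)^2=36, (2-9)^2=49, (7-2)^2=25, (12-3)^2=81, (3-1)^2=4, (4-7)^2=9, (10-6)^2=16, (9-11)^2=4, (5-12)^2=49, (6-8)^2=4, (1-10)^2=81
sum(d^2) = 374.
Step 3: rho = 1 - 6*374 / (12*(12^2 - 1)) = 1 - 2244/1716 = -0.307692.
Step 4: Under H0, t = rho * sqrt((n-2)/(1-rho^2)) = -1.0226 ~ t(10).
Step 5: Two-sided p-value from the t-distribution with 10 df = 0.330589.
Step 6: alpha = 0.1. fail to reject H0.

rho = -0.3077, p = 0.330589, fail to reject H0 at alpha = 0.1.
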